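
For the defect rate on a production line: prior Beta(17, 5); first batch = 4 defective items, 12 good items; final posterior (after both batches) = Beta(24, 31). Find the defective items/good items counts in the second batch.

Because Beta–binomial updating is additive in the counts, the combined data contributed (α_post−α_prior, β_post−β_prior) successes and failures.
Total across both batches: 24−17=7 defective items, 31−5=26 good items.
Subtract the first batch: 7−4=3 defective items and 26−12=14 good items.

3 defective items and 14 good items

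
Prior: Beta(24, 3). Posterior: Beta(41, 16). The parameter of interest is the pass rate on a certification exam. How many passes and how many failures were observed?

Beta is conjugate to the binomial likelihood: posterior = Beta(α+s, β+f).
Match parameters: s=41−24=17, f=16−3=13.

17 passes and 13 failures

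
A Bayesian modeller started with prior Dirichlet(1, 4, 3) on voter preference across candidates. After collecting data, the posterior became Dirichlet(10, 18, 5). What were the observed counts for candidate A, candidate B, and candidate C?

counts (9, 14, 2)

For a Dirichlet(α) prior with multinomial counts c, the posterior is Dirichlet(α + c) componentwise.
Counts are posterior − prior componentwise: 10−1=9, 18−4=14, 5−3=2.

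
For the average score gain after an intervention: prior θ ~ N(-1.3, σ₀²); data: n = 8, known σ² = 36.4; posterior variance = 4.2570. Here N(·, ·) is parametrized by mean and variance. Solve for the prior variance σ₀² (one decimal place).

σ₀² = 66.1

For the Normal–Normal model with known σ², precisions add: τ_n = τ₀ + n/σ².
So 1/σ₀² = 1/4.2570 − 8/36.4 = 0.234907 − 0.219780 = 0.015127.
Hence σ₀² = 1/0.015127 ≈ 66.1.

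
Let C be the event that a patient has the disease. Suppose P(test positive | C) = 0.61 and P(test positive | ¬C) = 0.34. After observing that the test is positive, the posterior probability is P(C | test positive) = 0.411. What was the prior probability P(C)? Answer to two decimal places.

P(C) = 0.28

Bayes' rule in odds form gives O(C|E) = O(C)·[P(E|C)/P(E|¬C)], hence O(C) = O(C|E)/LR.
Posterior odds = 0.411/(1−0.411) = 0.6978. LR = 0.61/0.34 = 1.7941.
Prior odds = 0.6978/1.7941 = 0.3889, so P(C) = 0.3889/(1+0.3889) ≈ 0.28.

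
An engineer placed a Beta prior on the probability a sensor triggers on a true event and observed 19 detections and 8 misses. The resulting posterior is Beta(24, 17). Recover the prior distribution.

Beta(5, 9)

Under Beta–binomial conjugacy the posterior parameters are (a+s, b+f).
Subtract the data counts: 24−19=5, 17−8=9.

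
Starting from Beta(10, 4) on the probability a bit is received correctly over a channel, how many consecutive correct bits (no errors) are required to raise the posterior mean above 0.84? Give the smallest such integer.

k = 12

After k correct bits and 0 errors the posterior is Beta(10+k, 4), with mean (10+k)/(10+4+k).
Set (10+k)/(14+k) > 0.84 and solve: k > (0.84·14 − 10)/(1 − 0.84) = 11.000.
The smallest integer exceeding 11.000 is 12, and checking k=12: (22)/(26) = 0.8462 > 0.84.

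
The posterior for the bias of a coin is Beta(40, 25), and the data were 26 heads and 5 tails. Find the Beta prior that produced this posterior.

Beta(14, 20)

Under Beta–binomial conjugacy the posterior parameters are (α+s, β+f).
Subtract the data counts: 40−26=14, 25−5=20.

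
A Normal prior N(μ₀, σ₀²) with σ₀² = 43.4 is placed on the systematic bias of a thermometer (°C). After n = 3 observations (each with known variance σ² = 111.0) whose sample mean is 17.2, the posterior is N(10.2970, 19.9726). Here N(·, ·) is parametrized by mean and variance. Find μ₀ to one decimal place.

With known observation variance, the Normal–Normal posterior has precision τ_n = τ₀ + n/σ² and mean μ_n = (τ₀μ₀ + (n/σ²)x̄)/τ_n.
Here τ₀ = 1/43.4 = 0.023041 and τ_data = 3/111.0 = 0.027027, so τ_n = 0.050068.
Rearranging for μ₀: μ₀ = (μ_n·τ_n − τ_data·x̄)/τ₀ = (10.2970·0.050068 − 0.027027·17.2) / 0.023041 = 0.050686/0.023041 ≈ 2.2.

μ₀ = 2.2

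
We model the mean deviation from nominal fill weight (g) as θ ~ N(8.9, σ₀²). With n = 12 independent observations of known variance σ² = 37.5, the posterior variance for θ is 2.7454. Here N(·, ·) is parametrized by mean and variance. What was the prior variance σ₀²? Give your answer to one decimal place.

σ₀² = 22.6

For the Normal–Normal model with known σ², precisions add: τ_n = τ₀ + n/σ².
So 1/σ₀² = 1/2.7454 − 12/37.5 = 0.364246 − 0.320000 = 0.044246.
Hence σ₀² = 1/0.044246 ≈ 22.6.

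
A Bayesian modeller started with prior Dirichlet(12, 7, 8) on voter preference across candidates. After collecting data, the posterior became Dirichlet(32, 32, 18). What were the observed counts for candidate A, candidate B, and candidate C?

For a Dirichlet(α) prior with multinomial counts c, the posterior is Dirichlet(α + c) componentwise.
Counts are posterior − prior componentwise: 32−12=20, 32−7=25, 18−8=10.

counts (20, 25, 10)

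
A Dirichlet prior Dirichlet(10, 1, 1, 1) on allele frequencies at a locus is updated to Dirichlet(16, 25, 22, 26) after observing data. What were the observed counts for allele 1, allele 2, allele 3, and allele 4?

For a Dirichlet(α) prior with multinomial counts c, the posterior is Dirichlet(α + c) componentwise.
Counts are posterior − prior componentwise: 16−10=6, 25−1=24, 22−1=21, 26−1=25.

counts (6, 24, 21, 25)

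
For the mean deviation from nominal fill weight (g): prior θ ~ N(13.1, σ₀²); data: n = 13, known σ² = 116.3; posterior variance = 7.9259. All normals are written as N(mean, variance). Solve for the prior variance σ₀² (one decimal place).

For the Normal–Normal model with known σ², precisions add: τ_n = τ₀ + n/σ².
So 1/σ₀² = 1/7.9259 − 13/116.3 = 0.126169 − 0.111780 = 0.014389.
Hence σ₀² = 1/0.014389 ≈ 69.5.

σ₀² = 69.5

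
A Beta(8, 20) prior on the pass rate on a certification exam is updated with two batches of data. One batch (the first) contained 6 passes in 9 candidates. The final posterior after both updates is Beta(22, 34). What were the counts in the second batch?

Sequential conjugate updates are equivalent to a single update on the pooled data, so total successes = posterior α − prior α and total failures = posterior β − prior β.
Total across both batches: 22−8=14 passes, 34−20=14 failures.
Subtract the first batch: 14−6=8 passes and 14−3=11 failures.

8 passes and 11 failures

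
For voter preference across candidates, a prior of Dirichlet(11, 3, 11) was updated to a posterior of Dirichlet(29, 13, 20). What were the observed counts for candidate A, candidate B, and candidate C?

For a Dirichlet(α) prior with multinomial counts c, the posterior is Dirichlet(α + c) componentwise.
Counts are posterior − prior componentwise: 29−11=18, 13−3=10, 20−11=9.

counts (18, 10, 9)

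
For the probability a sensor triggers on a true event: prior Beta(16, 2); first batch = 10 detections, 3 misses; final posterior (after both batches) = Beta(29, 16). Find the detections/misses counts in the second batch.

Because Beta–binomial updating is additive in the counts, the combined data contributed (α_post−α_prior, β_post−β_prior) successes and failures.
Total across both batches: 29−16=13 detections, 16−2=14 misses.
Subtract the first batch: 13−10=3 detections and 14−3=11 misses.

3 detections and 11 misses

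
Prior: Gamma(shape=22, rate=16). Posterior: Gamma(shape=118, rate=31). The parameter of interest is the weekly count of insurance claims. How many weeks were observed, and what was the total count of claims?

n = 15 weeks with total 96 claims

A Gamma(α, β) prior (rate parametrization) on a Poisson rate with n observations summing to S gives posterior Gamma(α+S, β+n).
Matching: Σxᵢ = 118 − 22 = 96 and n = 31 − 16 = 15.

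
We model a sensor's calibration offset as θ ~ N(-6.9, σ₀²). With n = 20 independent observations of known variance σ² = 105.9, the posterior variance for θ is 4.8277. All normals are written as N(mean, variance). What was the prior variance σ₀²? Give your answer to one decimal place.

σ₀² = 54.7

For the Normal–Normal model with known σ², precisions add: τ_n = τ₀ + n/σ².
So 1/σ₀² = 1/4.8277 − 20/105.9 = 0.207138 − 0.188857 = 0.018281.
Hence σ₀² = 1/0.018281 ≈ 54.7.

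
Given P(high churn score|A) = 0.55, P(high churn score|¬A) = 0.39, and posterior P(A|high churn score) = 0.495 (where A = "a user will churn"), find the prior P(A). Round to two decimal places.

P(A) = 0.41

Bayes' rule in odds form gives O(A|E) = O(A)·[P(E|A)/P(E|¬A)], hence O(A) = O(A|E)/LR.
Posterior odds = 0.495/(1−0.495) = 0.9802. LR = 0.55/0.39 = 1.4103.
Prior odds = 0.9802/1.4103 = 0.6950, so P(A) = 0.6950/(1+0.6950) ≈ 0.41.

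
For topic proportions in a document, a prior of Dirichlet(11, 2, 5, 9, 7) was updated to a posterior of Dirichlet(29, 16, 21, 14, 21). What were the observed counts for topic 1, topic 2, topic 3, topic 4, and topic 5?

For a Dirichlet(α) prior with multinomial counts c, the posterior is Dirichlet(α + c) componentwise.
Counts are posterior − prior componentwise: 29−11=18, 16−2=14, 21−5=16, 14−9=5, 21−7=14.

counts (18, 14, 16, 5, 14)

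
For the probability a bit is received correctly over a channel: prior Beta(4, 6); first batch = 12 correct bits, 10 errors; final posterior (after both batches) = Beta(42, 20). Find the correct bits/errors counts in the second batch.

Sequential conjugate updates are equivalent to a single update on the pooled data, so total successes = posterior α − prior α and total failures = posterior β − prior β.
Total across both batches: 42−4=38 correct bits, 20−6=14 errors.
Subtract the first batch: 38−12=26 correct bits and 14−10=4 errors.

26 correct bits and 4 errors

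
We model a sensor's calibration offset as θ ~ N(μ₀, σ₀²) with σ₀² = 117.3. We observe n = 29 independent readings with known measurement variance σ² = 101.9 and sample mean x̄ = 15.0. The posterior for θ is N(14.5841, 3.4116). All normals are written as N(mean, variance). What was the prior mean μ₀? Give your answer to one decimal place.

μ₀ = 0.7

The posterior mean is a precision-weighted average: μ_n = (τ₀μ₀ + τ_data·x̄)/(τ₀+τ_data), with τ₀=1/σ₀² and τ_data=n/σ².
Here τ₀ = 1/117.3 = 0.008525 and τ_data = 29/101.9 = 0.284593, so τ_n = 0.293118.
Rearranging for μ₀: μ₀ = (μ_n·τ_n − τ_data·x̄)/τ₀ = (14.5841·0.293118 − 0.284593·15.0) / 0.008525 = 0.005967/0.008525 ≈ 0.7.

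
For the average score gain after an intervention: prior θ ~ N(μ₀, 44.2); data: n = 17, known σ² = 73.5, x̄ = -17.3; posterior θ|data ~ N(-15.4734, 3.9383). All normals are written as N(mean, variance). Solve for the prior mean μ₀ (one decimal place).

With known observation variance, the Normal–Normal posterior has precision τ_n = τ₀ + n/σ² and mean μ_n = (τ₀μ₀ + (n/σ²)x̄)/τ_n.
Here τ₀ = 1/44.2 = 0.022624 and τ_data = 17/73.5 = 0.231293, so τ_n = 0.253917.
Rearranging for μ₀: μ₀ = (μ_n·τ_n − τ_data·x̄)/τ₀ = (-15.4734·0.253917 − 0.231293·-17.3) / 0.022624 = 0.072410/0.022624 ≈ 3.2.

μ₀ = 3.2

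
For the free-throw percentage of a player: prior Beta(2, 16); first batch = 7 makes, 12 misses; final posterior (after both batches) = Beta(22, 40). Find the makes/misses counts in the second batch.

Because Beta–binomial updating is additive in the counts, the combined data contributed (α_post−α_prior, β_post−β_prior) successes and failures.
Total across both batches: 22−2=20 makes, 40−16=24 misses.
Subtract the first batch: 20−7=13 makes and 24−12=12 misses.

13 makes and 12 misses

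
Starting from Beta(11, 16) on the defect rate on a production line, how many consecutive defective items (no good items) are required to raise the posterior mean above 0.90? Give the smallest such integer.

k = 134

After k defective items and 0 good items the posterior is Beta(11+k, 16), with mean (11+k)/(11+16+k).
Set (11+k)/(27+k) > 0.90 and solve: k > (0.90·27 − 11)/(1 − 0.90) = 133.000.
The smallest integer exceeding 133.000 is 134.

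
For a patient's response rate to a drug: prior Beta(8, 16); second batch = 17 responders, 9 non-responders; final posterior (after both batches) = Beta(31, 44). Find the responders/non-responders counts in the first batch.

Sequential conjugate updates are equivalent to a single update on the pooled data, so total successes = posterior α − prior α and total failures = posterior β − prior β.
Total across both batches: 31−8=23 responders, 44−16=28 non-responders.
Subtract the second batch: 23−17=6 responders and 28−9=19 non-responders.

6 responders and 19 non-responders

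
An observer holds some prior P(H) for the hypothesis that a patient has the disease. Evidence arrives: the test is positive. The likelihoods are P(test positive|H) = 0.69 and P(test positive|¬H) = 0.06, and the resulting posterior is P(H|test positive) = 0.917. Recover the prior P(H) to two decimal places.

P(H) = 0.49

In odds form, posterior odds = prior odds × likelihood ratio, so prior odds = posterior odds ÷ LR.
Posterior odds = 0.917/(1−0.917) = 11.0482. LR = 0.69/0.06 = 11.5000.
Prior odds = 11.0482/11.5000 = 0.9607, so P(H) = 0.9607/(1+0.9607) ≈ 0.49.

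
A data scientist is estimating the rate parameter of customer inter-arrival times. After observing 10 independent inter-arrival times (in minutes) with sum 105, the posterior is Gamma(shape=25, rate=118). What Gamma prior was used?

Gamma(shape=15, rate=13)

For an exponential likelihood with a Gamma(α, β) prior on the rate, n observations with total T give posterior Gamma(α+n, β+T).
So α = 25 − 10 = 15 and β = 118 − 105 = 13.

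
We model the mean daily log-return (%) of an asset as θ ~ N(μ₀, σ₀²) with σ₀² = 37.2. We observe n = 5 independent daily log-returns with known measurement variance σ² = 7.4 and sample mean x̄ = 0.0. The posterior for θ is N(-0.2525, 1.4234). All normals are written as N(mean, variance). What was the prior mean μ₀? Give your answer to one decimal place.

μ₀ = -6.6

With known observation variance, the Normal–Normal posterior has precision τ_n = τ₀ + n/σ² and mean μ_n = (τ₀μ₀ + (n/σ²)x̄)/τ_n.
Here τ₀ = 1/37.2 = 0.026882 and τ_data = 5/7.4 = 0.675676, so τ_n = 0.702558.
Rearranging for μ₀: μ₀ = (μ_n·τ_n − τ_data·x̄)/τ₀ = (-0.2525·0.702558 − 0.675676·0.0) / 0.026882 = -0.177396/0.026882 ≈ -6.6.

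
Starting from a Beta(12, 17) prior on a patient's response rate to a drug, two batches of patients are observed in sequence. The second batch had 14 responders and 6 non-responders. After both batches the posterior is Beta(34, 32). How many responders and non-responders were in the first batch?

8 responders and 9 non-responders

Sequential conjugate updates are equivalent to a single update on the pooled data, so total successes = posterior α − prior α and total failures = posterior β − prior β.
Total across both batches: 34−12=22 responders, 32−17=15 non-responders.
Subtract the second batch: 22−14=8 responders and 15−6=9 non-responders.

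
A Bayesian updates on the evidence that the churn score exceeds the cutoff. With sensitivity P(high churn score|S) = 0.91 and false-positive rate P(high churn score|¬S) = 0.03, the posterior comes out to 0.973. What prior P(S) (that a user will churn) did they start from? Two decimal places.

In odds form, posterior odds = prior odds × likelihood ratio, so prior odds = posterior odds ÷ LR.
Posterior odds = 0.973/(1−0.973) = 36.0370. LR = 0.91/0.03 = 30.3333.
Prior odds = 36.0370/30.3333 = 1.1880, so P(S) = 1.1880/(1+1.1880) ≈ 0.54.

P(S) = 0.54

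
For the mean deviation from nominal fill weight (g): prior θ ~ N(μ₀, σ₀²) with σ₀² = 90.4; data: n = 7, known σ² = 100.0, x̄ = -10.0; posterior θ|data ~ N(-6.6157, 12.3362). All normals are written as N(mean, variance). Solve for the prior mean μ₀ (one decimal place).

The posterior mean is a precision-weighted average: μ_n = (τ₀μ₀ + τ_data·x̄)/(τ₀+τ_data), with τ₀=1/σ₀² and τ_data=n/σ².
Here τ₀ = 1/90.4 = 0.011062 and τ_data = 7/100.0 = 0.070000, so τ_n = 0.081062.
Rearranging for μ₀: μ₀ = (μ_n·τ_n − τ_data·x̄)/τ₀ = (-6.6157·0.081062 − 0.070000·-10.0) / 0.011062 = 0.163718/0.011062 ≈ 14.8.

μ₀ = 14.8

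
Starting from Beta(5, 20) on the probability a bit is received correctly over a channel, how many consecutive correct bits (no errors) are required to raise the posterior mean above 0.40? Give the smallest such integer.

k = 9

After k correct bits and 0 errors the posterior is Beta(5+k, 20), with mean (5+k)/(5+20+k).
Set (5+k)/(25+k) > 0.40 and solve: k > (0.40·25 − 5)/(1 − 0.40) = 8.333.
The smallest integer exceeding 8.333 is 9, and checking k=9: (14)/(34) = 0.4118 > 0.40.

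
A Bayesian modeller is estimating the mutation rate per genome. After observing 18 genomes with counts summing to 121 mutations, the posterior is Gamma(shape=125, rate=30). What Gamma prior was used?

Gamma–Poisson conjugacy: posterior shape = α + Σxᵢ, posterior rate = β + n.
So α = 125 − 121 = 4 and β = 30 − 18 = 12.

Gamma(shape=4, rate=12)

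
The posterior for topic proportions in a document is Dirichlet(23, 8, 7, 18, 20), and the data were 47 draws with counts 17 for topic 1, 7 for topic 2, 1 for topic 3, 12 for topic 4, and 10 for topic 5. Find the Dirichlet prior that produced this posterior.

Dirichlet(6, 1, 6, 6, 10)

For a Dirichlet(α) prior with multinomial counts c, the posterior is Dirichlet(α + c) componentwise.
Subtract each count from the matching posterior parameter: 23−17=6, 8−7=1, 7−1=6, 18−12=6, 20−10=10.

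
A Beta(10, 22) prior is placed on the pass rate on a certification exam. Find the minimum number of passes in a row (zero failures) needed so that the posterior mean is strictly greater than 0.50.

After k passes and 0 failures the posterior is Beta(10+k, 22), with mean (10+k)/(10+22+k).
Set (10+k)/(32+k) > 0.50 and solve: k > (0.50·32 − 10)/(1 − 0.50) = 12.000.
The smallest integer exceeding 12.000 is 13, and checking k=13: (23)/(45) = 0.5111 > 0.50.

k = 13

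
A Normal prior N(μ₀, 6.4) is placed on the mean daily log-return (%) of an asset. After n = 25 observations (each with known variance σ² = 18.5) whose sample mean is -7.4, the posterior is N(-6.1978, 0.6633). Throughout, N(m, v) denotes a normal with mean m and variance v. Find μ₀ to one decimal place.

With known observation variance, the Normal–Normal posterior has precision τ_n = τ₀ + n/σ² and mean μ_n = (τ₀μ₀ + (n/σ²)x̄)/τ_n.
Here τ₀ = 1/6.4 = 0.156250 and τ_data = 25/18.5 = 1.351351, so τ_n = 1.507601.
Rearranging for μ₀: μ₀ = (μ_n·τ_n − τ_data·x̄)/τ₀ = (-6.1978·1.507601 − 1.351351·-7.4) / 0.156250 = 0.656188/0.156250 ≈ 4.2.

μ₀ = 4.2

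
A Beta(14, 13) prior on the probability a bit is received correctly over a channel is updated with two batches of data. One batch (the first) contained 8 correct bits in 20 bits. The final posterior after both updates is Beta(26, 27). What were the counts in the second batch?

Sequential conjugate updates are equivalent to a single update on the pooled data, so total successes = posterior α − prior α and total failures = posterior β − prior β.
Total across both batches: 26−14=12 correct bits, 27−13=14 errors.
Subtract the first batch: 12−8=4 correct bits and 14−12=2 errors.

4 correct bits and 2 errors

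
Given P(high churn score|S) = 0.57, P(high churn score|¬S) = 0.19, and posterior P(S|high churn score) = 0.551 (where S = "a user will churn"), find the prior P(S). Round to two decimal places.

In odds form, posterior odds = prior odds × likelihood ratio, so prior odds = posterior odds ÷ LR.
Posterior odds = 0.551/(1−0.551) = 1.2272. LR = 0.57/0.19 = 3.0000.
Prior odds = 1.2272/3.0000 = 0.4091, so P(S) = 0.4091/(1+0.4091) ≈ 0.29.

P(S) = 0.29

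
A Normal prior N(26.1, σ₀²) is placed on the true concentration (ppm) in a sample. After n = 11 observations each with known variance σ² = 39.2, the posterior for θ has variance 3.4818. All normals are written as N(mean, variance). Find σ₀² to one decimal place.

Posterior precision equals prior precision plus data precision: 1/σ_n² = 1/σ₀² + n/σ².
So 1/σ₀² = 1/3.4818 − 11/39.2 = 0.287208 − 0.280612 = 0.006596.
Hence σ₀² = 1/0.006596 ≈ 151.6.

σ₀² = 151.6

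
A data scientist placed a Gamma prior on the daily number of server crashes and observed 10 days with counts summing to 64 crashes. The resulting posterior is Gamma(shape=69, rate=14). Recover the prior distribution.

Gamma(shape=5, rate=4)

A Gamma(α, β) prior (rate parametrization) on a Poisson rate with n observations summing to S gives posterior Gamma(α+S, β+n).
So α = 69 − 64 = 5 and β = 14 − 10 = 4.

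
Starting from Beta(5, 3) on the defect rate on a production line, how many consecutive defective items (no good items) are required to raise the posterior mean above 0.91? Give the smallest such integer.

After k defective items and 0 good items the posterior is Beta(5+k, 3), with mean (5+k)/(5+3+k).
Set (5+k)/(8+k) > 0.91 and solve: k > (0.91·8 − 5)/(1 − 0.91) = 25.333.
The smallest integer exceeding 25.333 is 26, and checking k=26: (31)/(34) = 0.9118 > 0.91.

k = 26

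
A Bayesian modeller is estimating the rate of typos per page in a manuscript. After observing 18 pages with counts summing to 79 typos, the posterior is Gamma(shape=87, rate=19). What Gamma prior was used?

A Gamma(α, β) prior (rate parametrization) on a Poisson rate with n observations summing to S gives posterior Gamma(α+S, β+n).
So α = 87 − 79 = 8 and β = 19 − 18 = 1.

Gamma(shape=8, rate=1)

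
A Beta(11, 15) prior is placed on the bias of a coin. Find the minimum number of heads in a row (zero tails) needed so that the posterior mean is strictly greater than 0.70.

After k heads and 0 tails the posterior is Beta(11+k, 15), with mean (11+k)/(11+15+k).
Set (11+k)/(26+k) > 0.70 and solve: k > (0.70·26 − 11)/(1 − 0.70) = 24.000.
The smallest integer exceeding 24.000 is 25.

k = 25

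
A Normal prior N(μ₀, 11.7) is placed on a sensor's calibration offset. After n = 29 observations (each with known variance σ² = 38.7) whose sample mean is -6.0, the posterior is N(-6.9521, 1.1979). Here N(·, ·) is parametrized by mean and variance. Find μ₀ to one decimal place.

The posterior mean is a precision-weighted average: μ_n = (τ₀μ₀ + τ_data·x̄)/(τ₀+τ_data), with τ₀=1/σ₀² and τ_data=n/σ².
Here τ₀ = 1/11.7 = 0.085470 and τ_data = 29/38.7 = 0.749354, so τ_n = 0.834824.
Rearranging for μ₀: μ₀ = (μ_n·τ_n − τ_data·x̄)/τ₀ = (-6.9521·0.834824 − 0.749354·-6.0) / 0.085470 = -1.307656/0.085470 ≈ -15.3.

μ₀ = -15.3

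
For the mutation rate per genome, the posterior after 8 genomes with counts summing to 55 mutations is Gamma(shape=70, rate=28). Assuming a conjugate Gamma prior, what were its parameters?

Gamma(shape=15, rate=20)

Gamma–Poisson conjugacy: posterior shape = α + Σxᵢ, posterior rate = β + n.
So α = 70 − 55 = 15 and β = 28 − 8 = 20.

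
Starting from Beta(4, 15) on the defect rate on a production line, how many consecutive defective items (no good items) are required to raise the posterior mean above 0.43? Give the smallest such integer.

After k defective items and 0 good items the posterior is Beta(4+k, 15), with mean (4+k)/(4+15+k).
Set (4+k)/(19+k) > 0.43 and solve: k > (0.43·19 − 4)/(1 − 0.43) = 7.316.
The smallest integer exceeding 7.316 is 8.

k = 8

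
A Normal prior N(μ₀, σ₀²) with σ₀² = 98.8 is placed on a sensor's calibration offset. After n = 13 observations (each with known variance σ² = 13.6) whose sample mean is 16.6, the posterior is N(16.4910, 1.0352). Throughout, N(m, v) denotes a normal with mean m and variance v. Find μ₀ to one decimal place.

μ₀ = 6.2

With known observation variance, the Normal–Normal posterior has precision τ_n = τ₀ + n/σ² and mean μ_n = (τ₀μ₀ + (n/σ²)x̄)/τ_n.
Here τ₀ = 1/98.8 = 0.010121 and τ_data = 13/13.6 = 0.955882, so τ_n = 0.966003.
Rearranging for μ₀: μ₀ = (μ_n·τ_n − τ_data·x̄)/τ₀ = (16.4910·0.966003 − 0.955882·16.6) / 0.010121 = 0.062714/0.010121 ≈ 6.2.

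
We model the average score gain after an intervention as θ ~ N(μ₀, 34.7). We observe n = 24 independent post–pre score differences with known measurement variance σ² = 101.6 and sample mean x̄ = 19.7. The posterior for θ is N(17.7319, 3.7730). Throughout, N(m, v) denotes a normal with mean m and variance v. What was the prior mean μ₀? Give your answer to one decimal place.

The posterior mean is a precision-weighted average: μ_n = (τ₀μ₀ + τ_data·x̄)/(τ₀+τ_data), with τ₀=1/σ₀² and τ_data=n/σ².
Here τ₀ = 1/34.7 = 0.028818 and τ_data = 24/101.6 = 0.236220, so τ_n = 0.265038.
Rearranging for μ₀: μ₀ = (μ_n·τ_n − τ_data·x̄)/τ₀ = (17.7319·0.265038 − 0.236220·19.7) / 0.028818 = 0.046093/0.028818 ≈ 1.6.

μ₀ = 1.6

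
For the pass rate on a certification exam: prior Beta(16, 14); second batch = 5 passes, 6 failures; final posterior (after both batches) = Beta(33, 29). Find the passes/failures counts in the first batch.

Because Beta–binomial updating is additive in the counts, the combined data contributed (α_post−α_prior, β_post−β_prior) successes and failures.
Total across both batches: 33−16=17 passes, 29−14=15 failures.
Subtract the second batch: 17−5=12 passes and 15−6=9 failures.

12 passes and 9 failures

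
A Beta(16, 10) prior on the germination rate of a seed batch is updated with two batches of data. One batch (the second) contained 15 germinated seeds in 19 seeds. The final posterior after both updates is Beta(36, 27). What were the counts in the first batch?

Because Beta–binomial updating is additive in the counts, the combined data contributed (α_post−α_prior, β_post−β_prior) successes and failures.
Total across both batches: 36−16=20 germinated seeds, 27−10=17 non-germinating seeds.
Subtract the second batch: 20−15=5 germinated seeds and 17−4=13 non-germinating seeds.

5 germinated seeds and 13 non-germinating seeds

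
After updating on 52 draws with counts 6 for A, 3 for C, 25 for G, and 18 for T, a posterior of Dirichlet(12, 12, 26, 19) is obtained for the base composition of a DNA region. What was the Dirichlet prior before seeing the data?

Dirichlet(6, 9, 1, 1)

For a Dirichlet(α) prior with multinomial counts c, the posterior is Dirichlet(α + c) componentwise.
Subtract each count from the matching posterior parameter: 12−6=6, 12−3=9, 26−25=1, 19−18=1.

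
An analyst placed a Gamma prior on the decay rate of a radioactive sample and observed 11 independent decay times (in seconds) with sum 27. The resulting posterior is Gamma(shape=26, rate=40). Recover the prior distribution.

Gamma(shape=15, rate=13)

For an exponential likelihood with a Gamma(α, β) prior on the rate, n observations with total T give posterior Gamma(α+n, β+T).
So α = 26 − 11 = 15 and β = 40 − 27 = 13.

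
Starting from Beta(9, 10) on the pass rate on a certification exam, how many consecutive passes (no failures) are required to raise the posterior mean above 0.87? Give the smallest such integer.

After k passes and 0 failures the posterior is Beta(9+k, 10), with mean (9+k)/(9+10+k).
Set (9+k)/(19+k) > 0.87 and solve: k > (0.87·19 − 9)/(1 − 0.87) = 57.923.
The smallest integer exceeding 57.923 is 58.

k = 58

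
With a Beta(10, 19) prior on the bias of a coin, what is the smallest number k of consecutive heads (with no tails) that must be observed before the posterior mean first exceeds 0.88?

k = 130

After k heads and 0 tails the posterior is Beta(10+k, 19), with mean (10+k)/(10+19+k).
Set (10+k)/(29+k) > 0.88 and solve: k > (0.88·29 − 10)/(1 − 0.88) = 129.333.
The smallest integer exceeding 129.333 is 130.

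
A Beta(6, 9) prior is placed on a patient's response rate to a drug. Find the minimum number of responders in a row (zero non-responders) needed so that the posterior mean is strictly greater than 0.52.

k = 4

After k responders and 0 non-responders the posterior is Beta(6+k, 9), with mean (6+k)/(6+9+k).
Set (6+k)/(15+k) > 0.52 and solve: k > (0.52·15 − 6)/(1 − 0.52) = 3.750.
The smallest integer exceeding 3.750 is 4, and checking k=4: (10)/(19) = 0.5263 > 0.52.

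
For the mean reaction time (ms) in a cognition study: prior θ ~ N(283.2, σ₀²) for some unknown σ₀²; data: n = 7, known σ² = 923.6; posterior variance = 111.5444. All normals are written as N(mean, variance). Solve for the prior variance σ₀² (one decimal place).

σ₀² = 721.5

Posterior precision equals prior precision plus data precision: 1/σ_n² = 1/σ₀² + n/σ².
So 1/σ₀² = 1/111.5444 − 7/923.6 = 0.008965 − 0.007579 = 0.001386.
Hence σ₀² = 1/0.001386 ≈ 721.5.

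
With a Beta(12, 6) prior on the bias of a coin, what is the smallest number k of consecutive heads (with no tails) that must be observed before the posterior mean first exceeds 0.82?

After k heads and 0 tails the posterior is Beta(12+k, 6), with mean (12+k)/(12+6+k).
Set (12+k)/(18+k) > 0.82 and solve: k > (0.82·18 − 12)/(1 − 0.82) = 15.333.
The smallest integer exceeding 15.333 is 16, and checking k=16: (28)/(34) = 0.8235 > 0.82.

k = 16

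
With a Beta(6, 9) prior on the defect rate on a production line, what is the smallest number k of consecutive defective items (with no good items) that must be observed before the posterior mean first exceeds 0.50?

After k defective items and 0 good items the posterior is Beta(6+k, 9), with mean (6+k)/(6+9+k).
Set (6+k)/(15+k) > 0.50 and solve: k > (0.50·15 − 6)/(1 − 0.50) = 3.000.
The smallest integer exceeding 3.000 is 4, and checking k=4: (10)/(19) = 0.5263 > 0.50.

k = 4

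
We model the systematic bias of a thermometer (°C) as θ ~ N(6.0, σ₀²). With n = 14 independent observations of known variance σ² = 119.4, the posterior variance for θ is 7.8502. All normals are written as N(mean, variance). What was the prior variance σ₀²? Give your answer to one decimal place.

σ₀² = 98.7

For the Normal–Normal model with known σ², precisions add: τ_n = τ₀ + n/σ².
So 1/σ₀² = 1/7.8502 − 14/119.4 = 0.127385 − 0.117253 = 0.010132.
Hence σ₀² = 1/0.010132 ≈ 98.7.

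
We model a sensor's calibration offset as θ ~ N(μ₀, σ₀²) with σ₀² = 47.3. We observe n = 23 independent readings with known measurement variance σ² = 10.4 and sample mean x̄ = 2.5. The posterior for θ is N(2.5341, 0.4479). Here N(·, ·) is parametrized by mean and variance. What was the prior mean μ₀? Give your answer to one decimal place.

μ₀ = 6.1

With known observation variance, the Normal–Normal posterior has precision τ_n = τ₀ + n/σ² and mean μ_n = (τ₀μ₀ + (n/σ²)x̄)/τ_n.
Here τ₀ = 1/47.3 = 0.021142 and τ_data = 23/10.4 = 2.211538, so τ_n = 2.232680.
Rearranging for μ₀: μ₀ = (μ_n·τ_n − τ_data·x̄)/τ₀ = (2.5341·2.232680 − 2.211538·2.5) / 0.021142 = 0.128989/0.021142 ≈ 6.1.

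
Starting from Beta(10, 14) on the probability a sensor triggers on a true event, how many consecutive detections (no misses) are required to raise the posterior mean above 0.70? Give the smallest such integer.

After k detections and 0 misses the posterior is Beta(10+k, 14), with mean (10+k)/(10+14+k).
Set (10+k)/(24+k) > 0.70 and solve: k > (0.70·24 − 10)/(1 − 0.70) = 22.667.
The smallest integer exceeding 22.667 is 23.

k = 23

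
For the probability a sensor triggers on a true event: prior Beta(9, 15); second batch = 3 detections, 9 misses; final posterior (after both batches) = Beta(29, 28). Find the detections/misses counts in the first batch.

Sequential conjugate updates are equivalent to a single update on the pooled data, so total successes = posterior α − prior α and total failures = posterior β − prior β.
Total across both batches: 29−9=20 detections, 28−15=13 misses.
Subtract the second batch: 20−3=17 detections and 13−9=4 misses.

17 detections and 4 misses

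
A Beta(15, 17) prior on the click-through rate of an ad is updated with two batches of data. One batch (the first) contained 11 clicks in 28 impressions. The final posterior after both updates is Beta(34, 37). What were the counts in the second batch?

8 clicks and 3 non-clicks

Sequential conjugate updates are equivalent to a single update on the pooled data, so total successes = posterior α − prior α and total failures = posterior β − prior β.
Total across both batches: 34−15=19 clicks, 37−17=20 non-clicks.
Subtract the first batch: 19−11=8 clicks and 20−17=3 non-clicks.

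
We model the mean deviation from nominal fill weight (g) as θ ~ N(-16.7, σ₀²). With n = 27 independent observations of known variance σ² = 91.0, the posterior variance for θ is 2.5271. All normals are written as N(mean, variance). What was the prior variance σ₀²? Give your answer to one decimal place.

For the Normal–Normal model with known σ², precisions add: τ_n = τ₀ + n/σ².
So 1/σ₀² = 1/2.5271 − 27/91.0 = 0.395710 − 0.296703 = 0.099007.
Hence σ₀² = 1/0.099007 ≈ 10.1.

σ₀² = 10.1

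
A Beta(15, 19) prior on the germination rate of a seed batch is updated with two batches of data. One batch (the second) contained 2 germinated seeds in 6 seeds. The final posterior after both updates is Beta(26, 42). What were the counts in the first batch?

9 germinated seeds and 19 non-germinating seeds

Sequential conjugate updates are equivalent to a single update on the pooled data, so total successes = posterior α − prior α and total failures = posterior β − prior β.
Total across both batches: 26−15=11 germinated seeds, 42−19=23 non-germinating seeds.
Subtract the second batch: 11−2=9 germinated seeds and 23−4=19 non-germinating seeds.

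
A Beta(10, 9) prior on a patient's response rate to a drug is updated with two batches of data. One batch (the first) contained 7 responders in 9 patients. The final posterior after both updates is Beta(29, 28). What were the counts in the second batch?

Sequential conjugate updates are equivalent to a single update on the pooled data, so total successes = posterior α − prior α and total failures = posterior β − prior β.
Total across both batches: 29−10=19 responders, 28−9=19 non-responders.
Subtract the first batch: 19−7=12 responders and 19−2=17 non-responders.

12 responders and 17 non-responders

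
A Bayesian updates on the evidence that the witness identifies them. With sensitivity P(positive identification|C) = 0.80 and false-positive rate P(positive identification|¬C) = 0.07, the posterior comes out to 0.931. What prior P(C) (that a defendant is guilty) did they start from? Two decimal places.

Bayes' rule in odds form gives O(C|E) = O(C)·[P(E|C)/P(E|¬C)], hence O(C) = O(C|E)/LR.
Posterior odds = 0.931/(1−0.931) = 13.4928. LR = 0.80/0.07 = 11.4286.
Prior odds = 13.4928/11.4286 = 1.1806, so P(C) = 1.1806/(1+1.1806) ≈ 0.54.

P(C) = 0.54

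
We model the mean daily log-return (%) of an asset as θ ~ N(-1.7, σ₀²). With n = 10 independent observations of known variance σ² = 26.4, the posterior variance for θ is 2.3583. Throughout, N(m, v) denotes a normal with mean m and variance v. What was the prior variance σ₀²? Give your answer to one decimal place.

Posterior precision equals prior precision plus data precision: 1/σ_n² = 1/σ₀² + n/σ².
So 1/σ₀² = 1/2.3583 − 10/26.4 = 0.424034 − 0.378788 = 0.045246.
Hence σ₀² = 1/0.045246 ≈ 22.1.

σ₀² = 22.1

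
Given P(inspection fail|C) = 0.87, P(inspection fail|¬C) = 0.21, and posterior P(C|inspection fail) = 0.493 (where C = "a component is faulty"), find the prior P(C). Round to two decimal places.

In odds form, posterior odds = prior odds × likelihood ratio, so prior odds = posterior odds ÷ LR.
Posterior odds = 0.493/(1−0.493) = 0.9724. LR = 0.87/0.21 = 4.1429.
Prior odds = 0.9724/4.1429 = 0.2347, so P(C) = 0.2347/(1+0.2347) ≈ 0.19.

P(C) = 0.19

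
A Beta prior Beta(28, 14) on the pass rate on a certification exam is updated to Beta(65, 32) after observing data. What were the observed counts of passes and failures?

37 passes and 18 failures

Beta is conjugate to the binomial likelihood: posterior = Beta(a+s, b+f).
Match parameters: s=65−28=37, f=32−14=18.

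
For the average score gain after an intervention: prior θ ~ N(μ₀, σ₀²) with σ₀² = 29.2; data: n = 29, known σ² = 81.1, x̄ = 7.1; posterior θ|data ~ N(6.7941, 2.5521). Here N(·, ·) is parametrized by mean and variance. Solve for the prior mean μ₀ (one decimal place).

The posterior mean is a precision-weighted average: μ_n = (τ₀μ₀ + τ_data·x̄)/(τ₀+τ_data), with τ₀=1/σ₀² and τ_data=n/σ².
Here τ₀ = 1/29.2 = 0.034247 and τ_data = 29/81.1 = 0.357583, so τ_n = 0.391830.
Rearranging for μ₀: μ₀ = (μ_n·τ_n − τ_data·x̄)/τ₀ = (6.7941·0.391830 − 0.357583·7.1) / 0.034247 = 0.123293/0.034247 ≈ 3.6.

μ₀ = 3.6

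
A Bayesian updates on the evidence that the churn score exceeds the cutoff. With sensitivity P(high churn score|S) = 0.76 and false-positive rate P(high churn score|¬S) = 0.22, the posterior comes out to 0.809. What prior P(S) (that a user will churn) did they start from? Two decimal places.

P(S) = 0.55

In odds form, posterior odds = prior odds × likelihood ratio, so prior odds = posterior odds ÷ LR.
Posterior odds = 0.809/(1−0.809) = 4.2356. LR = 0.76/0.22 = 3.4545.
Prior odds = 4.2356/3.4545 = 1.2261, so P(S) = 1.2261/(1+1.2261) ≈ 0.55.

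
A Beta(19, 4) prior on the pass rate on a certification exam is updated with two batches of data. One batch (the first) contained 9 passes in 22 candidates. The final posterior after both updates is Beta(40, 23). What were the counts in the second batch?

12 passes and 6 failures

Because Beta–binomial updating is additive in the counts, the combined data contributed (α_post−α_prior, β_post−β_prior) successes and failures.
Total across both batches: 40−19=21 passes, 23−4=19 failures.
Subtract the first batch: 21−9=12 passes and 19−13=6 failures.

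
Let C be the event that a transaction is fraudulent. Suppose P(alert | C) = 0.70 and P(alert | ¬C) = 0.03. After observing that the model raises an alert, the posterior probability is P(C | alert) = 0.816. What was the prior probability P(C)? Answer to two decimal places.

P(C) = 0.16

In odds form, posterior odds = prior odds × likelihood ratio, so prior odds = posterior odds ÷ LR.
Posterior odds = 0.816/(1−0.816) = 4.4348. LR = 0.70/0.03 = 23.3333.
Prior odds = 4.4348/23.3333 = 0.1901, so P(C) = 0.1901/(1+0.1901) ≈ 0.16.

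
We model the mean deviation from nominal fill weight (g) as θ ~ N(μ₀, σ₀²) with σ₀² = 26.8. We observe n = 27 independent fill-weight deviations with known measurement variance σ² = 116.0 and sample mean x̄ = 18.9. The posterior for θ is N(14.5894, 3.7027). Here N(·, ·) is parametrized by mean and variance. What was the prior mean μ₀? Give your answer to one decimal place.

The posterior mean is a precision-weighted average: μ_n = (τ₀μ₀ + τ_data·x̄)/(τ₀+τ_data), with τ₀=1/σ₀² and τ_data=n/σ².
Here τ₀ = 1/26.8 = 0.037313 and τ_data = 27/116.0 = 0.232759, so τ_n = 0.270072.
Rearranging for μ₀: μ₀ = (μ_n·τ_n − τ_data·x̄)/τ₀ = (14.5894·0.270072 − 0.232759·18.9) / 0.037313 = -0.458957/0.037313 ≈ -12.3.

μ₀ = -12.3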